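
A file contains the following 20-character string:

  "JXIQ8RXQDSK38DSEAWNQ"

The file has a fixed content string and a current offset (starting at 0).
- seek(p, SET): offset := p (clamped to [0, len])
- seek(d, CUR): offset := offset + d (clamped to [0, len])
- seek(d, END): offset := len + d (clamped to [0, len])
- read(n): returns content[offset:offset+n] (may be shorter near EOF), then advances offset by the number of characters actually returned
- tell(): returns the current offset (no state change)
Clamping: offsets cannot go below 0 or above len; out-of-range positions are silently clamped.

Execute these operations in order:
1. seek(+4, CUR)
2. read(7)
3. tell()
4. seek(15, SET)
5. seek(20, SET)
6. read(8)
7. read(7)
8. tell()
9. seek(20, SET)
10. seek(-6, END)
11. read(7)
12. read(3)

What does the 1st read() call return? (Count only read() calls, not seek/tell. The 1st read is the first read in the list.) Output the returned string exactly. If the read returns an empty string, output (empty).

After 1 (seek(+4, CUR)): offset=4
After 2 (read(7)): returned '8RXQDSK', offset=11
After 3 (tell()): offset=11
After 4 (seek(15, SET)): offset=15
After 5 (seek(20, SET)): offset=20
After 6 (read(8)): returned '', offset=20
After 7 (read(7)): returned '', offset=20
After 8 (tell()): offset=20
After 9 (seek(20, SET)): offset=20
After 10 (seek(-6, END)): offset=14
After 11 (read(7)): returned 'SEAWNQ', offset=20
After 12 (read(3)): returned '', offset=20

Answer: 8RXQDSK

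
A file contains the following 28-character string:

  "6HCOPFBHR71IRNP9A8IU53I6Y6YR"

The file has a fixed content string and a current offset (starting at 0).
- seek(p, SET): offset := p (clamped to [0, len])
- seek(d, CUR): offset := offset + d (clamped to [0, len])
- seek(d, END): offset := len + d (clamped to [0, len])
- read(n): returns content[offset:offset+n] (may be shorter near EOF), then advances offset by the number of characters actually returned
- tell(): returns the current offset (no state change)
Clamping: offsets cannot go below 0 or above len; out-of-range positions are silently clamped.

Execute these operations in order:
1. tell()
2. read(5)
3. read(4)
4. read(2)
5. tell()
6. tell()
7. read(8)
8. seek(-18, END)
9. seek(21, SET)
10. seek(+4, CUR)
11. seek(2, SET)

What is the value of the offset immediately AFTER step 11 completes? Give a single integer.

Answer: 2

Derivation:
After 1 (tell()): offset=0
After 2 (read(5)): returned '6HCOP', offset=5
After 3 (read(4)): returned 'FBHR', offset=9
After 4 (read(2)): returned '71', offset=11
After 5 (tell()): offset=11
After 6 (tell()): offset=11
After 7 (read(8)): returned 'IRNP9A8I', offset=19
After 8 (seek(-18, END)): offset=10
After 9 (seek(21, SET)): offset=21
After 10 (seek(+4, CUR)): offset=25
After 11 (seek(2, SET)): offset=2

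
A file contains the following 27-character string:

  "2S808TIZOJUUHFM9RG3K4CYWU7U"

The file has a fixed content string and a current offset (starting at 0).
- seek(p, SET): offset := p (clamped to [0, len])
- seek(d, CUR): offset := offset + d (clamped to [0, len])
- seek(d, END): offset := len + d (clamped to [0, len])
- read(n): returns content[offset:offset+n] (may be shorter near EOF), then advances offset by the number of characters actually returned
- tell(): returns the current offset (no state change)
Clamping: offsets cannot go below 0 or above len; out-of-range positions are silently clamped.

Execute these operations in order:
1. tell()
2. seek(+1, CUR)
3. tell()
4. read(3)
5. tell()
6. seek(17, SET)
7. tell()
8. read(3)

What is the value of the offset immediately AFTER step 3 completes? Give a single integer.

Answer: 1

Derivation:
After 1 (tell()): offset=0
After 2 (seek(+1, CUR)): offset=1
After 3 (tell()): offset=1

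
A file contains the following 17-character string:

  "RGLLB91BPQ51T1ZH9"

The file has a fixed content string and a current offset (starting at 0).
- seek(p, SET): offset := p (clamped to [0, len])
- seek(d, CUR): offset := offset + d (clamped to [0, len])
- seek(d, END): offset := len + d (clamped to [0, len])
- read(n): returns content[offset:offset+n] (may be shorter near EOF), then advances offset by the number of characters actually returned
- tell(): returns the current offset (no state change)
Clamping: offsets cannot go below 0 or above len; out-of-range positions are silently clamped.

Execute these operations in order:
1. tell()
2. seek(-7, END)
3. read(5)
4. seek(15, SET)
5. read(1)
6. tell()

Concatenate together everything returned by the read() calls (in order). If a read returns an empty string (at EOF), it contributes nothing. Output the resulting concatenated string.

Answer: 51T1ZH

Derivation:
After 1 (tell()): offset=0
After 2 (seek(-7, END)): offset=10
After 3 (read(5)): returned '51T1Z', offset=15
After 4 (seek(15, SET)): offset=15
After 5 (read(1)): returned 'H', offset=16
After 6 (tell()): offset=16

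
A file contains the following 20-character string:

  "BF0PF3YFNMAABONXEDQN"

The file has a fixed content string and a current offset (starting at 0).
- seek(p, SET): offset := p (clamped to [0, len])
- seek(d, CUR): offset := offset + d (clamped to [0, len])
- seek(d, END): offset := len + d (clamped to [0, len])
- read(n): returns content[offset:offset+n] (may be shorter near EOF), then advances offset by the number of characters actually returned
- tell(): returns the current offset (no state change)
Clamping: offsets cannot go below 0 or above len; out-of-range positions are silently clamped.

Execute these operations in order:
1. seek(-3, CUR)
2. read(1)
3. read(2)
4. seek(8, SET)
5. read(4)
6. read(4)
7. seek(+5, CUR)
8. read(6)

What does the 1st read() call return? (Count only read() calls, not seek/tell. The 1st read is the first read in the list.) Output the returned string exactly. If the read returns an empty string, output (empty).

Answer: B

Derivation:
After 1 (seek(-3, CUR)): offset=0
After 2 (read(1)): returned 'B', offset=1
After 3 (read(2)): returned 'F0', offset=3
After 4 (seek(8, SET)): offset=8
After 5 (read(4)): returned 'NMAA', offset=12
After 6 (read(4)): returned 'BONX', offset=16
After 7 (seek(+5, CUR)): offset=20
After 8 (read(6)): returned '', offset=20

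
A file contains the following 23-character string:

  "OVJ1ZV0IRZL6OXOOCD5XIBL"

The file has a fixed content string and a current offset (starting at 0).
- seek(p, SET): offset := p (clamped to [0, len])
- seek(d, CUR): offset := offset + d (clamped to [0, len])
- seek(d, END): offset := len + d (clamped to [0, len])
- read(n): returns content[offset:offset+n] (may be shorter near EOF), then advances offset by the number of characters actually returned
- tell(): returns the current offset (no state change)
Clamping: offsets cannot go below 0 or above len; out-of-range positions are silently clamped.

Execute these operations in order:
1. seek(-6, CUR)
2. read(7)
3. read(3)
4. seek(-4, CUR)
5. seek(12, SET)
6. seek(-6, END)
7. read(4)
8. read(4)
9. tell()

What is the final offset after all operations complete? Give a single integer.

Answer: 23

Derivation:
After 1 (seek(-6, CUR)): offset=0
After 2 (read(7)): returned 'OVJ1ZV0', offset=7
After 3 (read(3)): returned 'IRZ', offset=10
After 4 (seek(-4, CUR)): offset=6
After 5 (seek(12, SET)): offset=12
After 6 (seek(-6, END)): offset=17
After 7 (read(4)): returned 'D5XI', offset=21
After 8 (read(4)): returned 'BL', offset=23
After 9 (tell()): offset=23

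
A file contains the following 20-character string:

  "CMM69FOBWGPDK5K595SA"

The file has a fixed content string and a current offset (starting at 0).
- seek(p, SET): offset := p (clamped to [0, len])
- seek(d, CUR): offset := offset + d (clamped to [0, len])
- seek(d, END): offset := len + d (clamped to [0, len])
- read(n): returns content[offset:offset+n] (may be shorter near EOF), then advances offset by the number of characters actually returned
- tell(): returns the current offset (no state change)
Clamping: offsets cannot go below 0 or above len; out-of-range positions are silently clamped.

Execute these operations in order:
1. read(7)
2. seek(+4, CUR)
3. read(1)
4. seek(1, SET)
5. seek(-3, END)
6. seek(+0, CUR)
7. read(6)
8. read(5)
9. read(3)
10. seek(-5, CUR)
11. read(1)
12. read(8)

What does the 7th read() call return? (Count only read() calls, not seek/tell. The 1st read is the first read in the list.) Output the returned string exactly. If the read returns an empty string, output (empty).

Answer: 95SA

Derivation:
After 1 (read(7)): returned 'CMM69FO', offset=7
After 2 (seek(+4, CUR)): offset=11
After 3 (read(1)): returned 'D', offset=12
After 4 (seek(1, SET)): offset=1
After 5 (seek(-3, END)): offset=17
After 6 (seek(+0, CUR)): offset=17
After 7 (read(6)): returned '5SA', offset=20
After 8 (read(5)): returned '', offset=20
After 9 (read(3)): returned '', offset=20
After 10 (seek(-5, CUR)): offset=15
After 11 (read(1)): returned '5', offset=16
After 12 (read(8)): returned '95SA', offset=20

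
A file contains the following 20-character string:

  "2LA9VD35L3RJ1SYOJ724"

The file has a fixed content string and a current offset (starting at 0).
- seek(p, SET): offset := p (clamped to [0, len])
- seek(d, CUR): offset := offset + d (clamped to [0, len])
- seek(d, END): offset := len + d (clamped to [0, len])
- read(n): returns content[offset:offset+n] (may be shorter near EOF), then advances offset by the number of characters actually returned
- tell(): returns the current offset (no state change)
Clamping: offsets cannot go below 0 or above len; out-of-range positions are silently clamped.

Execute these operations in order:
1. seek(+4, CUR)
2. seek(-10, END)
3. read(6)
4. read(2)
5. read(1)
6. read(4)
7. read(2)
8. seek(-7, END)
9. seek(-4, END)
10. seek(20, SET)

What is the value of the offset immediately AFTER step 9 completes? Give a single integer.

After 1 (seek(+4, CUR)): offset=4
After 2 (seek(-10, END)): offset=10
After 3 (read(6)): returned 'RJ1SYO', offset=16
After 4 (read(2)): returned 'J7', offset=18
After 5 (read(1)): returned '2', offset=19
After 6 (read(4)): returned '4', offset=20
After 7 (read(2)): returned '', offset=20
After 8 (seek(-7, END)): offset=13
After 9 (seek(-4, END)): offset=16

Answer: 16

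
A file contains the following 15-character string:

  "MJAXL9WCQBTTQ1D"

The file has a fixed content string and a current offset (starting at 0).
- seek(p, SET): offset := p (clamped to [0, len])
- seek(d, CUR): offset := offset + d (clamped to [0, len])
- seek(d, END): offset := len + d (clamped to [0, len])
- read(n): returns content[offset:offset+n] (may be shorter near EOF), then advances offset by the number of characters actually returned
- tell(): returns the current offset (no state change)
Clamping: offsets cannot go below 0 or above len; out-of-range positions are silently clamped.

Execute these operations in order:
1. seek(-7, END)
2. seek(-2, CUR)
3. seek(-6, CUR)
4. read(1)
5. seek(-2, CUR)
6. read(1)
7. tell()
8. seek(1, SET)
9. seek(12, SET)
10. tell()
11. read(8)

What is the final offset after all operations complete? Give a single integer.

After 1 (seek(-7, END)): offset=8
After 2 (seek(-2, CUR)): offset=6
After 3 (seek(-6, CUR)): offset=0
After 4 (read(1)): returned 'M', offset=1
After 5 (seek(-2, CUR)): offset=0
After 6 (read(1)): returned 'M', offset=1
After 7 (tell()): offset=1
After 8 (seek(1, SET)): offset=1
After 9 (seek(12, SET)): offset=12
After 10 (tell()): offset=12
After 11 (read(8)): returned 'Q1D', offset=15

Answer: 15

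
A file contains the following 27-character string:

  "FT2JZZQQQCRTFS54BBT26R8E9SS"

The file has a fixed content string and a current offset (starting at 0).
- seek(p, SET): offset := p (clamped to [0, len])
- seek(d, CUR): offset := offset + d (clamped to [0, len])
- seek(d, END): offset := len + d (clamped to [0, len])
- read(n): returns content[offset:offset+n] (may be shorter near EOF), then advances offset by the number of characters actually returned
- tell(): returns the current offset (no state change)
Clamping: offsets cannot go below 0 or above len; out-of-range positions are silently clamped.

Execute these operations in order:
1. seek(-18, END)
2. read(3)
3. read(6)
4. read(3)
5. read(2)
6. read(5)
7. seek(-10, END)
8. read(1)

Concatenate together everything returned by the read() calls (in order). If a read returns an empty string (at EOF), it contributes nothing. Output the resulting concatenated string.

Answer: CRTFS54BBT26R8E9SSB

Derivation:
After 1 (seek(-18, END)): offset=9
After 2 (read(3)): returned 'CRT', offset=12
After 3 (read(6)): returned 'FS54BB', offset=18
After 4 (read(3)): returned 'T26', offset=21
After 5 (read(2)): returned 'R8', offset=23
After 6 (read(5)): returned 'E9SS', offset=27
After 7 (seek(-10, END)): offset=17
After 8 (read(1)): returned 'B', offset=18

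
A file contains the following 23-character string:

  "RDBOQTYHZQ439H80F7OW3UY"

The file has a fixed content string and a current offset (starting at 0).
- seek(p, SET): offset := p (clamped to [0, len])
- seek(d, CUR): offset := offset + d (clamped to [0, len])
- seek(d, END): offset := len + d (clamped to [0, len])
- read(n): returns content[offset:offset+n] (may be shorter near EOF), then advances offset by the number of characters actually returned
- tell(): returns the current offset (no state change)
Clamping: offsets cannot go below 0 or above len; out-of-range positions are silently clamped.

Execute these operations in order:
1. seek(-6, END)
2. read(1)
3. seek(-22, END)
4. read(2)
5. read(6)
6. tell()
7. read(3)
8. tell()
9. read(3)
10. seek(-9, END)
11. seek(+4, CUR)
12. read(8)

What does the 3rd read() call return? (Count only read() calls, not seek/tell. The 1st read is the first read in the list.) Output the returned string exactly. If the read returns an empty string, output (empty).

Answer: OQTYHZ

Derivation:
After 1 (seek(-6, END)): offset=17
After 2 (read(1)): returned '7', offset=18
After 3 (seek(-22, END)): offset=1
After 4 (read(2)): returned 'DB', offset=3
After 5 (read(6)): returned 'OQTYHZ', offset=9
After 6 (tell()): offset=9
After 7 (read(3)): returned 'Q43', offset=12
After 8 (tell()): offset=12
After 9 (read(3)): returned '9H8', offset=15
After 10 (seek(-9, END)): offset=14
After 11 (seek(+4, CUR)): offset=18
After 12 (read(8)): returned 'OW3UY', offset=23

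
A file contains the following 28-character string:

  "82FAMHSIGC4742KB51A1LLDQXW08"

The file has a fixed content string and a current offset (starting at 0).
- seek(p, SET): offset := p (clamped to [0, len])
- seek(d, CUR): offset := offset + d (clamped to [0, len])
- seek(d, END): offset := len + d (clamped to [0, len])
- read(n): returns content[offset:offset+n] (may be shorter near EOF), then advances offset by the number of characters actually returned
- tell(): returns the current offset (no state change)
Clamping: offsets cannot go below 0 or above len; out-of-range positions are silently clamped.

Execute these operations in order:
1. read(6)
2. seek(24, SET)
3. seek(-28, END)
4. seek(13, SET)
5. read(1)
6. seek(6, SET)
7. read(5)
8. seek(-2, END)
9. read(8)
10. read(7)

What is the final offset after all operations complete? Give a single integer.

Answer: 28

Derivation:
After 1 (read(6)): returned '82FAMH', offset=6
After 2 (seek(24, SET)): offset=24
After 3 (seek(-28, END)): offset=0
After 4 (seek(13, SET)): offset=13
After 5 (read(1)): returned '2', offset=14
After 6 (seek(6, SET)): offset=6
After 7 (read(5)): returned 'SIGC4', offset=11
After 8 (seek(-2, END)): offset=26
After 9 (read(8)): returned '08', offset=28
After 10 (read(7)): returned '', offset=28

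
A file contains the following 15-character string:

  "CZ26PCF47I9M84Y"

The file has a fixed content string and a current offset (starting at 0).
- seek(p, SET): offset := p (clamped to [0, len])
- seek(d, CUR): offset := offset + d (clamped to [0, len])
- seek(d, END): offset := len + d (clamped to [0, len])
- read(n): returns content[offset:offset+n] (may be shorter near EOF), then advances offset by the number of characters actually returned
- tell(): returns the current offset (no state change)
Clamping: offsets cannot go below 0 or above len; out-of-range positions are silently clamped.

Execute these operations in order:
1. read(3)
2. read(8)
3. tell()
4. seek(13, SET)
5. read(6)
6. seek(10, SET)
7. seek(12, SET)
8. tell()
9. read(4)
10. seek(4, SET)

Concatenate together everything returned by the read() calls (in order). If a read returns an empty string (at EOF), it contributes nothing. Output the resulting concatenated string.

After 1 (read(3)): returned 'CZ2', offset=3
After 2 (read(8)): returned '6PCF47I9', offset=11
After 3 (tell()): offset=11
After 4 (seek(13, SET)): offset=13
After 5 (read(6)): returned '4Y', offset=15
After 6 (seek(10, SET)): offset=10
After 7 (seek(12, SET)): offset=12
After 8 (tell()): offset=12
After 9 (read(4)): returned '84Y', offset=15
After 10 (seek(4, SET)): offset=4

Answer: CZ26PCF47I94Y84Y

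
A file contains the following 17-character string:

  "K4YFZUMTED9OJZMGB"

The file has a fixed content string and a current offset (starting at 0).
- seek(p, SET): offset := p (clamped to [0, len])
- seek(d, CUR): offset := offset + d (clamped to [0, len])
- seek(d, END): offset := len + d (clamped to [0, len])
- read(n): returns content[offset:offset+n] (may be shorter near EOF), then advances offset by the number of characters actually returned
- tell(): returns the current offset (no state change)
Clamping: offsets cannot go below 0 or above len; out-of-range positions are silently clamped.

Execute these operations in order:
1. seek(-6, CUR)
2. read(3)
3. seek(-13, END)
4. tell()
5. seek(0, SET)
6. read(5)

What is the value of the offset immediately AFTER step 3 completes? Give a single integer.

After 1 (seek(-6, CUR)): offset=0
After 2 (read(3)): returned 'K4Y', offset=3
After 3 (seek(-13, END)): offset=4

Answer: 4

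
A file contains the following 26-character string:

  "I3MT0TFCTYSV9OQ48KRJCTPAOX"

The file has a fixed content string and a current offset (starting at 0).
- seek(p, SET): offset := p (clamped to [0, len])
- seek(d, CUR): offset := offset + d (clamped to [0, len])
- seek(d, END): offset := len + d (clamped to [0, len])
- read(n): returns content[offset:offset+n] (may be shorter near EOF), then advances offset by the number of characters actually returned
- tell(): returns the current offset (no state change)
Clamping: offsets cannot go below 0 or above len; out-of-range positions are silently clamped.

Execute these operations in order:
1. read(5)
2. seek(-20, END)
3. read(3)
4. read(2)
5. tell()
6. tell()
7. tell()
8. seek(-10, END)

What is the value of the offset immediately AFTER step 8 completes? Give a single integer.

Answer: 16

Derivation:
After 1 (read(5)): returned 'I3MT0', offset=5
After 2 (seek(-20, END)): offset=6
After 3 (read(3)): returned 'FCT', offset=9
After 4 (read(2)): returned 'YS', offset=11
After 5 (tell()): offset=11
After 6 (tell()): offset=11
After 7 (tell()): offset=11
After 8 (seek(-10, END)): offset=16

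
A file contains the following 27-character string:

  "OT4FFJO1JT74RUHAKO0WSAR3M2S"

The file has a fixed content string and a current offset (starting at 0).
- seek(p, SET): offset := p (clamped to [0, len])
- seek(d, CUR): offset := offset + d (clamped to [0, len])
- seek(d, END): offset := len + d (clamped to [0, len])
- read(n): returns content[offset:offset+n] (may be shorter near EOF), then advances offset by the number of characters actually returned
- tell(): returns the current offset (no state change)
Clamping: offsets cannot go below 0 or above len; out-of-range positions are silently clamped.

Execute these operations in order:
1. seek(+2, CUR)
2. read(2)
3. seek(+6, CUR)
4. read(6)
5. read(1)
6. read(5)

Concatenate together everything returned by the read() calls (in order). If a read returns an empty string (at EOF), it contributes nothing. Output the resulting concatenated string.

Answer: 4F74RUHAKO0WSA

Derivation:
After 1 (seek(+2, CUR)): offset=2
After 2 (read(2)): returned '4F', offset=4
After 3 (seek(+6, CUR)): offset=10
After 4 (read(6)): returned '74RUHA', offset=16
After 5 (read(1)): returned 'K', offset=17
After 6 (read(5)): returned 'O0WSA', offset=22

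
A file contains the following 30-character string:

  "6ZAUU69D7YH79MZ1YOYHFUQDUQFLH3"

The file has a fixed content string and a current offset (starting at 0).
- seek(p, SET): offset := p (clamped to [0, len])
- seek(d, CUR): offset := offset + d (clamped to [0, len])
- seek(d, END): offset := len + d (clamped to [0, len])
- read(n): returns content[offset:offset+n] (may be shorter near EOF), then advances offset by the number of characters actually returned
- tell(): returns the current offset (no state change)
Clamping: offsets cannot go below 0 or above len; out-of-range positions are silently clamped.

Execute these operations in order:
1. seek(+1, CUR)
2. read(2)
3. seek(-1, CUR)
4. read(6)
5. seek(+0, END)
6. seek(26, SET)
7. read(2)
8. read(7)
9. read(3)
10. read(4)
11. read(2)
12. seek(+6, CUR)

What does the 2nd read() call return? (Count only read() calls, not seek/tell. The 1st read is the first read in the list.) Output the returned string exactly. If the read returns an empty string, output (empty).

Answer: AUU69D

Derivation:
After 1 (seek(+1, CUR)): offset=1
After 2 (read(2)): returned 'ZA', offset=3
After 3 (seek(-1, CUR)): offset=2
After 4 (read(6)): returned 'AUU69D', offset=8
After 5 (seek(+0, END)): offset=30
After 6 (seek(26, SET)): offset=26
After 7 (read(2)): returned 'FL', offset=28
After 8 (read(7)): returned 'H3', offset=30
After 9 (read(3)): returned '', offset=30
After 10 (read(4)): returned '', offset=30
After 11 (read(2)): returned '', offset=30
After 12 (seek(+6, CUR)): offset=30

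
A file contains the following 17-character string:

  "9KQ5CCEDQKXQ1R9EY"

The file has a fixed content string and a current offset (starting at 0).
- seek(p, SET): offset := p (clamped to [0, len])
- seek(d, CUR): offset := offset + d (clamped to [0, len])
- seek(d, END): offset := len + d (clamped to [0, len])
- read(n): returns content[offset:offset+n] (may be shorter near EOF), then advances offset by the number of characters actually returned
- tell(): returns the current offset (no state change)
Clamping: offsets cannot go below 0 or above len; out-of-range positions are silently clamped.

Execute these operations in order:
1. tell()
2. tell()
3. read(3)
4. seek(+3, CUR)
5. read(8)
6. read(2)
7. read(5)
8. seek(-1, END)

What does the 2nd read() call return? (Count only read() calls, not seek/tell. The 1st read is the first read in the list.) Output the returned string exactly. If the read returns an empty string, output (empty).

Answer: EDQKXQ1R

Derivation:
After 1 (tell()): offset=0
After 2 (tell()): offset=0
After 3 (read(3)): returned '9KQ', offset=3
After 4 (seek(+3, CUR)): offset=6
After 5 (read(8)): returned 'EDQKXQ1R', offset=14
After 6 (read(2)): returned '9E', offset=16
After 7 (read(5)): returned 'Y', offset=17
After 8 (seek(-1, END)): offset=16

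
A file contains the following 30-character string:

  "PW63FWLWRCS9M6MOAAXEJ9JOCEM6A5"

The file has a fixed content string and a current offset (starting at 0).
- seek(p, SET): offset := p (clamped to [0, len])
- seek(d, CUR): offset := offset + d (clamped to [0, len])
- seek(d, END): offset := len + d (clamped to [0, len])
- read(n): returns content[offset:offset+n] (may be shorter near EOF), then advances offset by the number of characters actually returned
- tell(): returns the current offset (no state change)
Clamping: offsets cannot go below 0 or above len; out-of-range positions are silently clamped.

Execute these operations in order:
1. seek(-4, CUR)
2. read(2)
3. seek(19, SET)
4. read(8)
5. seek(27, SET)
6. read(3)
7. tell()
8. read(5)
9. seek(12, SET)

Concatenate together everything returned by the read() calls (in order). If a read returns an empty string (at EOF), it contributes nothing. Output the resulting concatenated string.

Answer: PWEJ9JOCEM6A5

Derivation:
After 1 (seek(-4, CUR)): offset=0
After 2 (read(2)): returned 'PW', offset=2
After 3 (seek(19, SET)): offset=19
After 4 (read(8)): returned 'EJ9JOCEM', offset=27
After 5 (seek(27, SET)): offset=27
After 6 (read(3)): returned '6A5', offset=30
After 7 (tell()): offset=30
After 8 (read(5)): returned '', offset=30
After 9 (seek(12, SET)): offset=12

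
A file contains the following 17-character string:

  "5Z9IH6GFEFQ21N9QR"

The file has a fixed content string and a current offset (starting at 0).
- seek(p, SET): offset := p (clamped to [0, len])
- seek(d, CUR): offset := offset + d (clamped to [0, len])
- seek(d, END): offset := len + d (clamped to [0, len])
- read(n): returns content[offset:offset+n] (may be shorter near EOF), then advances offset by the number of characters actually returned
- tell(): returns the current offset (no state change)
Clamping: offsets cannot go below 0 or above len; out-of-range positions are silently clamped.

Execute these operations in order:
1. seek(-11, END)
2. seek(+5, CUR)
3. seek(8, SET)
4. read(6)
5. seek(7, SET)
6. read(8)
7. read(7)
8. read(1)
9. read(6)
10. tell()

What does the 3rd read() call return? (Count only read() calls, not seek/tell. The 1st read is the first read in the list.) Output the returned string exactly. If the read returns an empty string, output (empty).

After 1 (seek(-11, END)): offset=6
After 2 (seek(+5, CUR)): offset=11
After 3 (seek(8, SET)): offset=8
After 4 (read(6)): returned 'EFQ21N', offset=14
After 5 (seek(7, SET)): offset=7
After 6 (read(8)): returned 'FEFQ21N9', offset=15
After 7 (read(7)): returned 'QR', offset=17
After 8 (read(1)): returned '', offset=17
After 9 (read(6)): returned '', offset=17
After 10 (tell()): offset=17

Answer: QR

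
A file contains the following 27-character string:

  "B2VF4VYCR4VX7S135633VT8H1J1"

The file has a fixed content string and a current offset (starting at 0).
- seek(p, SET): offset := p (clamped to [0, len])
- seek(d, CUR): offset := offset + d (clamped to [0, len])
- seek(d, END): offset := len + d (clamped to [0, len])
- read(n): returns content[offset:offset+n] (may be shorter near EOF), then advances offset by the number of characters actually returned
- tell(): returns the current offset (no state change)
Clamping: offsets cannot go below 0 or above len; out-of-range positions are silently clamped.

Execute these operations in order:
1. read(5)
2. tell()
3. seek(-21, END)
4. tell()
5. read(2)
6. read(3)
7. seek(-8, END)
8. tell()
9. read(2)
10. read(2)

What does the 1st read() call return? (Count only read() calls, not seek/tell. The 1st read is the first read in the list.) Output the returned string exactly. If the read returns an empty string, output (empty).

Answer: B2VF4

Derivation:
After 1 (read(5)): returned 'B2VF4', offset=5
After 2 (tell()): offset=5
After 3 (seek(-21, END)): offset=6
After 4 (tell()): offset=6
After 5 (read(2)): returned 'YC', offset=8
After 6 (read(3)): returned 'R4V', offset=11
After 7 (seek(-8, END)): offset=19
After 8 (tell()): offset=19
After 9 (read(2)): returned '3V', offset=21
After 10 (read(2)): returned 'T8', offset=23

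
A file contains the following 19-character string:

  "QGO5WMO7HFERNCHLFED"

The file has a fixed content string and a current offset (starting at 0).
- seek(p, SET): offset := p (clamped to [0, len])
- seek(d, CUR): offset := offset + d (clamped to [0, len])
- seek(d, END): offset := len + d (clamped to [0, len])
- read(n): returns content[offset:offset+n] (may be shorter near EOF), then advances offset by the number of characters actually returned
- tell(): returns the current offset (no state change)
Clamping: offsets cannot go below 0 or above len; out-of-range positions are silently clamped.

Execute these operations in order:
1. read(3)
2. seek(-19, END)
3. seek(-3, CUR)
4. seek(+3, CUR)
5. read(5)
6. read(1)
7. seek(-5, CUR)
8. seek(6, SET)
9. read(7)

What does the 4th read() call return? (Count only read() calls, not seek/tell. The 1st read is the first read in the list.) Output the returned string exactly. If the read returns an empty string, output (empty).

Answer: O7HFERN

Derivation:
After 1 (read(3)): returned 'QGO', offset=3
After 2 (seek(-19, END)): offset=0
After 3 (seek(-3, CUR)): offset=0
After 4 (seek(+3, CUR)): offset=3
After 5 (read(5)): returned '5WMO7', offset=8
After 6 (read(1)): returned 'H', offset=9
After 7 (seek(-5, CUR)): offset=4
After 8 (seek(6, SET)): offset=6
After 9 (read(7)): returned 'O7HFERN', offset=13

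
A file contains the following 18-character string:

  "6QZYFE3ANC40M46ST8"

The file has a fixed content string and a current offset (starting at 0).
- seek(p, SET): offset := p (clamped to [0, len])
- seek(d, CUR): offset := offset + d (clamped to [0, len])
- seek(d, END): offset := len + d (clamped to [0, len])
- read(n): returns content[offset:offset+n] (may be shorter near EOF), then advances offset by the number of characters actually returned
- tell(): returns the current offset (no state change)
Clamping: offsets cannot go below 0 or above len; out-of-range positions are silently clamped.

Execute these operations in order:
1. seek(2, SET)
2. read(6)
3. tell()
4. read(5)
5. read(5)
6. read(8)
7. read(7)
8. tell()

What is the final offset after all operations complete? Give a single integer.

After 1 (seek(2, SET)): offset=2
After 2 (read(6)): returned 'ZYFE3A', offset=8
After 3 (tell()): offset=8
After 4 (read(5)): returned 'NC40M', offset=13
After 5 (read(5)): returned '46ST8', offset=18
After 6 (read(8)): returned '', offset=18
After 7 (read(7)): returned '', offset=18
After 8 (tell()): offset=18

Answer: 18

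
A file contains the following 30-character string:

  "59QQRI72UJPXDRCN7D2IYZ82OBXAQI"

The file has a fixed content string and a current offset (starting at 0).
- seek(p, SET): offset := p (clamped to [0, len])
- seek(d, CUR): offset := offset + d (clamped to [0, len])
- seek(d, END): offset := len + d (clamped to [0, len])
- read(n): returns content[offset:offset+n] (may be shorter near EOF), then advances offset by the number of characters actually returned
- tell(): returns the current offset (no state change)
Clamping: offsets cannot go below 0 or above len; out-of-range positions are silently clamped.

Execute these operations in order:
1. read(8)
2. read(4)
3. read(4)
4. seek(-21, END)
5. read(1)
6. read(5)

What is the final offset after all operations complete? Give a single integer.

Answer: 15

Derivation:
After 1 (read(8)): returned '59QQRI72', offset=8
After 2 (read(4)): returned 'UJPX', offset=12
After 3 (read(4)): returned 'DRCN', offset=16
After 4 (seek(-21, END)): offset=9
After 5 (read(1)): returned 'J', offset=10
After 6 (read(5)): returned 'PXDRC', offset=15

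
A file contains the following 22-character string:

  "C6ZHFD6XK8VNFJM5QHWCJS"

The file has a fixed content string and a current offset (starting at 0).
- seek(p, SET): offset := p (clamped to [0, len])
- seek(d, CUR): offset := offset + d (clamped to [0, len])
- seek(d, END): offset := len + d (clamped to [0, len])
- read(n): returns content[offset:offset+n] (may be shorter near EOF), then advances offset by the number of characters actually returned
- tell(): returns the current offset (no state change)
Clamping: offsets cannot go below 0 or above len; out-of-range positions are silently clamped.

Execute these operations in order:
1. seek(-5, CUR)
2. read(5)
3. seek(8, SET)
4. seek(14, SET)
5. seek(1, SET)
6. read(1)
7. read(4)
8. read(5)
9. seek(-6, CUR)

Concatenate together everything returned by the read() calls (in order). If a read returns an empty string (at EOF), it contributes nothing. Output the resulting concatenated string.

After 1 (seek(-5, CUR)): offset=0
After 2 (read(5)): returned 'C6ZHF', offset=5
After 3 (seek(8, SET)): offset=8
After 4 (seek(14, SET)): offset=14
After 5 (seek(1, SET)): offset=1
After 6 (read(1)): returned '6', offset=2
After 7 (read(4)): returned 'ZHFD', offset=6
After 8 (read(5)): returned '6XK8V', offset=11
After 9 (seek(-6, CUR)): offset=5

Answer: C6ZHF6ZHFD6XK8V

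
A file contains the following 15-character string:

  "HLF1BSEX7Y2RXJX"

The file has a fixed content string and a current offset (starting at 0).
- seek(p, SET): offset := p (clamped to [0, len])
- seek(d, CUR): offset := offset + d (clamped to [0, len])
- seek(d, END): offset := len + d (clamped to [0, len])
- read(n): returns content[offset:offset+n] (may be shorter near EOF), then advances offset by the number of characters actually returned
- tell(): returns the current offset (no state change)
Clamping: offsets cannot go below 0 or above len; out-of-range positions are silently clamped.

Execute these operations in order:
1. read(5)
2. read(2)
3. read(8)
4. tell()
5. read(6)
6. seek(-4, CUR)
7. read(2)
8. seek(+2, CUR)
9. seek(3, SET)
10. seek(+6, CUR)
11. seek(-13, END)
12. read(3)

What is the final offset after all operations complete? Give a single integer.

Answer: 5

Derivation:
After 1 (read(5)): returned 'HLF1B', offset=5
After 2 (read(2)): returned 'SE', offset=7
After 3 (read(8)): returned 'X7Y2RXJX', offset=15
After 4 (tell()): offset=15
After 5 (read(6)): returned '', offset=15
After 6 (seek(-4, CUR)): offset=11
After 7 (read(2)): returned 'RX', offset=13
After 8 (seek(+2, CUR)): offset=15
After 9 (seek(3, SET)): offset=3
After 10 (seek(+6, CUR)): offset=9
After 11 (seek(-13, END)): offset=2
After 12 (read(3)): returned 'F1B', offset=5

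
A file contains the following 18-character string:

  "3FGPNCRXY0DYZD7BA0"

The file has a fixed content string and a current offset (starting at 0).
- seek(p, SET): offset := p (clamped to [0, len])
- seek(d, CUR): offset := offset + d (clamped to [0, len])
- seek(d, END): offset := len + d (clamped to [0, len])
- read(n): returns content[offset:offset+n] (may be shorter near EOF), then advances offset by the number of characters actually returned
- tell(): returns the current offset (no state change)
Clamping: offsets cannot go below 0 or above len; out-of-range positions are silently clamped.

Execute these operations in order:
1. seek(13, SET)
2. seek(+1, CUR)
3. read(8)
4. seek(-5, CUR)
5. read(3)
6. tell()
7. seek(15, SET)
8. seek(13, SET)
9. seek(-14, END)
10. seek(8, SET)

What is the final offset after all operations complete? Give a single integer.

Answer: 8

Derivation:
After 1 (seek(13, SET)): offset=13
After 2 (seek(+1, CUR)): offset=14
After 3 (read(8)): returned '7BA0', offset=18
After 4 (seek(-5, CUR)): offset=13
After 5 (read(3)): returned 'D7B', offset=16
After 6 (tell()): offset=16
After 7 (seek(15, SET)): offset=15
After 8 (seek(13, SET)): offset=13
After 9 (seek(-14, END)): offset=4
After 10 (seek(8, SET)): offset=8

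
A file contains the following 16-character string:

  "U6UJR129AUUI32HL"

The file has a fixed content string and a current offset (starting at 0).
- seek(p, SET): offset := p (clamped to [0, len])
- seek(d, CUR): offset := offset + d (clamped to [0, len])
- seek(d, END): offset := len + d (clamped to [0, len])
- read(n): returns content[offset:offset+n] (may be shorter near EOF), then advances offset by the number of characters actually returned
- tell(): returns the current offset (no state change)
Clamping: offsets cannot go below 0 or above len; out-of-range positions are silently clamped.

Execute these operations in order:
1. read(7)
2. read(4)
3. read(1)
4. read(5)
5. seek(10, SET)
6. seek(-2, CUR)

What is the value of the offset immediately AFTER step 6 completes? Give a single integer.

After 1 (read(7)): returned 'U6UJR12', offset=7
After 2 (read(4)): returned '9AUU', offset=11
After 3 (read(1)): returned 'I', offset=12
After 4 (read(5)): returned '32HL', offset=16
After 5 (seek(10, SET)): offset=10
After 6 (seek(-2, CUR)): offset=8

Answer: 8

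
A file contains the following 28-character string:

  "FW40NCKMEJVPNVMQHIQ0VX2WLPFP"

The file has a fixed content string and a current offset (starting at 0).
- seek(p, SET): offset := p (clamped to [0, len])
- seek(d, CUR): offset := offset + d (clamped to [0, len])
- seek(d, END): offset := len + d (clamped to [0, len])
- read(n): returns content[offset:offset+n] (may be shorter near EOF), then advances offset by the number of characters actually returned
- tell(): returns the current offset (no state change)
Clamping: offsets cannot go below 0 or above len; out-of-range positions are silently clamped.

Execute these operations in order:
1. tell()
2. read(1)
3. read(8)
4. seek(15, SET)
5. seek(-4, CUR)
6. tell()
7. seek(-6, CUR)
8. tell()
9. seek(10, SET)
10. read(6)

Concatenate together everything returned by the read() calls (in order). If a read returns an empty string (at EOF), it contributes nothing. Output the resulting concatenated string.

Answer: FW40NCKMEVPNVMQ

Derivation:
After 1 (tell()): offset=0
After 2 (read(1)): returned 'F', offset=1
After 3 (read(8)): returned 'W40NCKME', offset=9
After 4 (seek(15, SET)): offset=15
After 5 (seek(-4, CUR)): offset=11
After 6 (tell()): offset=11
After 7 (seek(-6, CUR)): offset=5
After 8 (tell()): offset=5
After 9 (seek(10, SET)): offset=10
After 10 (read(6)): returned 'VPNVMQ', offset=16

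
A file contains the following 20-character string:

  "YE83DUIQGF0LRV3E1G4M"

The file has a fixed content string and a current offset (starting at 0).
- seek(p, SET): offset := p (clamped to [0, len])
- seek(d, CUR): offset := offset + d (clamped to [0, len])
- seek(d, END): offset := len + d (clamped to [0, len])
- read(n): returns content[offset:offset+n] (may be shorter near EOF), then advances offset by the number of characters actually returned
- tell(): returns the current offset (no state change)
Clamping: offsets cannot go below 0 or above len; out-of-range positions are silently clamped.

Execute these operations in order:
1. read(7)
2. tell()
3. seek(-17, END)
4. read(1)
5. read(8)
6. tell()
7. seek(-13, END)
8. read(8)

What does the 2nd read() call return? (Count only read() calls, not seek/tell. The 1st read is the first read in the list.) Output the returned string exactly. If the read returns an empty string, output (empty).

Answer: 3

Derivation:
After 1 (read(7)): returned 'YE83DUI', offset=7
After 2 (tell()): offset=7
After 3 (seek(-17, END)): offset=3
After 4 (read(1)): returned '3', offset=4
After 5 (read(8)): returned 'DUIQGF0L', offset=12
After 6 (tell()): offset=12
After 7 (seek(-13, END)): offset=7
After 8 (read(8)): returned 'QGF0LRV3', offset=15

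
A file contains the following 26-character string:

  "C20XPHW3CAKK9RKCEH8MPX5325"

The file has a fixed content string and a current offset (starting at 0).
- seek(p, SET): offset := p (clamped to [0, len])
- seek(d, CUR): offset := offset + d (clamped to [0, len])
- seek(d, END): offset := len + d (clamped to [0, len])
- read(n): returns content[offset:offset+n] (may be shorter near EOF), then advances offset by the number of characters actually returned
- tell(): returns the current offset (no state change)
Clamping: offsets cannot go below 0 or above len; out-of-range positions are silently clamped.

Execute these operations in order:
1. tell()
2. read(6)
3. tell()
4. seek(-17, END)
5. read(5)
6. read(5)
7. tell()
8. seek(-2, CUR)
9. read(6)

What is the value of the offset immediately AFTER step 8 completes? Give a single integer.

After 1 (tell()): offset=0
After 2 (read(6)): returned 'C20XPH', offset=6
After 3 (tell()): offset=6
After 4 (seek(-17, END)): offset=9
After 5 (read(5)): returned 'AKK9R', offset=14
After 6 (read(5)): returned 'KCEH8', offset=19
After 7 (tell()): offset=19
After 8 (seek(-2, CUR)): offset=17

Answer: 17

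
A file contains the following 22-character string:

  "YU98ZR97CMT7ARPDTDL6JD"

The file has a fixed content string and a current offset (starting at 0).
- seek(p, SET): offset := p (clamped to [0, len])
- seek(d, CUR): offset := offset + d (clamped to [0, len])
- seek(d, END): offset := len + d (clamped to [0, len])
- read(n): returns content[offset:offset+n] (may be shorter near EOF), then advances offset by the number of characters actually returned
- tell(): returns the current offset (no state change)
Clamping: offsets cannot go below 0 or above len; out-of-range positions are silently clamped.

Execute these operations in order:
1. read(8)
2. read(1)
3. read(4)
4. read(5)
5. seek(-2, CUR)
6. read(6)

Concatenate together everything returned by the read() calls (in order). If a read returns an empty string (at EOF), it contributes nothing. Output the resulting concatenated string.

Answer: YU98ZR97CMT7ARPDTDTDL6JD

Derivation:
After 1 (read(8)): returned 'YU98ZR97', offset=8
After 2 (read(1)): returned 'C', offset=9
After 3 (read(4)): returned 'MT7A', offset=13
After 4 (read(5)): returned 'RPDTD', offset=18
After 5 (seek(-2, CUR)): offset=16
After 6 (read(6)): returned 'TDL6JD', offset=22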